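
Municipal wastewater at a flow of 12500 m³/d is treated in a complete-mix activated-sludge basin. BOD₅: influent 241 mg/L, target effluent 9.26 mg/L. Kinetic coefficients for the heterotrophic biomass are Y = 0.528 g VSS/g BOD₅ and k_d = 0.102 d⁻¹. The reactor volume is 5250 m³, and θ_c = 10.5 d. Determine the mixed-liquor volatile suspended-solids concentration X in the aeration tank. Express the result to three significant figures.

X ≈ 1480 mg/L

Solving the biomass balance for X: X = Y Q (S₀−S) θ_c / [V (1+k_d θ_c)] = 0.528 × 12500 × (241 − 9.26) × 10.5 / [5250 × (1 + 0.102 × 10.5)] = 1477 mg/L.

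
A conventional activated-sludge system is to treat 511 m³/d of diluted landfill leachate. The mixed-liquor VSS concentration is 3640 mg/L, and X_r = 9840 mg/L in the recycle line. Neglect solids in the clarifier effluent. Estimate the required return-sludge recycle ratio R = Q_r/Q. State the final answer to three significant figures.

R ≈ 0.587

Mass balance around the secondary clarifier (neglecting effluent solids): R = X / (X_r − X) = 3640 / (9840 − 3640) = 0.5871.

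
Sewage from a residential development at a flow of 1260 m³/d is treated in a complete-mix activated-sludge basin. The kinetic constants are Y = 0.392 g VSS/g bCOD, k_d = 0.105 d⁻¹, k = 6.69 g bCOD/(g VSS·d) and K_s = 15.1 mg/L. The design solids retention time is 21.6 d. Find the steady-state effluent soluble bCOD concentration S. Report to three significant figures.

Effluent substrate depends only on kinetics and SRT: S = K_s(1 + k_d θ_c) / [θ_c(Yk − k_d) − 1] = 15.1 × (1 + 0.105 × 21.6) / [21.6 × (0.392 × 6.69 − 0.105) − 1] = 49.35 / 53.38 = 0.9245 mg/L.

S ≈ 0.924 mg/L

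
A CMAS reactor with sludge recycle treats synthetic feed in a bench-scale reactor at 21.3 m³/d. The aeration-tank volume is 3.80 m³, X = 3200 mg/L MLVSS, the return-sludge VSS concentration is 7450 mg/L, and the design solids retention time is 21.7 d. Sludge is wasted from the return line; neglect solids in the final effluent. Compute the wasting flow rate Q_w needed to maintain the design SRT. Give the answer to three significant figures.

Q_w ≈ 0.0752 m³/d

θ_c = V·X/(Q_w·X_r) when wasting from the recycle, so Q_w = V·X/(θ_c·X_r) = 3.800 × 3200 / (21.7 × 7450) = 0.07522 m³/d.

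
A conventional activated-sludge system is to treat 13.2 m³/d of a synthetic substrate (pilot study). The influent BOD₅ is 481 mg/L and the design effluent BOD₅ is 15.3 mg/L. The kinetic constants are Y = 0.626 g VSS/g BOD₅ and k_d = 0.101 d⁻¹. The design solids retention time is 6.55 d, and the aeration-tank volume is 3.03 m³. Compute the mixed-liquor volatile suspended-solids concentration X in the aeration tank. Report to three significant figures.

X = Y·Q·ΔS·θ_c / [V·(1 + k_d θ_c)] = 0.626 × 13.2 × (481 − 15.3) × 6.55 / [3.03 × (1 + 0.101 × 6.55)] = 5007 mg/L.

X ≈ 5010 mg/L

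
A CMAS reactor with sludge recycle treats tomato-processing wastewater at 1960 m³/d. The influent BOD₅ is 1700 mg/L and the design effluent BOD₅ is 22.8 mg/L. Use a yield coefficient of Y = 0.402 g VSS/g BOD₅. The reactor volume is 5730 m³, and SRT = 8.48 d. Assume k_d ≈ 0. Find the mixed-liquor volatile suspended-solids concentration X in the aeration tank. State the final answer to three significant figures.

Without decay, X = Y Q (S₀−S) θ_c / V = 0.402 × 1960 × (1700 − 22.8) × 8.48 / 5730 = 1956 mg/L.

X ≈ 1960 mg/L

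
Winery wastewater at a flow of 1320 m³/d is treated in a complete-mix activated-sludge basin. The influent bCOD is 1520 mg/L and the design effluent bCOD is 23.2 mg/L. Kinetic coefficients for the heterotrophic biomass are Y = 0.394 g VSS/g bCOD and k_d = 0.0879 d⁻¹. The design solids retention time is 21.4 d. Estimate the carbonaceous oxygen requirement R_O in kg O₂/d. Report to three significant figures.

Y_obs = Y / (1 + k_d θ_c) = 0.394 / (1 + 0.0879 × 21.4) = 0.394 / 2.881 = 0.1368.
Substrate removed = Q·(S₀ − S) = 1320 m³/d × (1520 − 23.2) g/m³ = 1.98×10^6 g/d = 1976 kg/d.
Biomass synthesised: P_X = Y_obs × 1976 = 270.2 kg VSS/d.
R_O = Q·(S₀ − S) − 1.42·P_X = 1976 − 1.42 × 270.2 = 1592 kg O₂/d.

R_O ≈ 1590 kg O₂/d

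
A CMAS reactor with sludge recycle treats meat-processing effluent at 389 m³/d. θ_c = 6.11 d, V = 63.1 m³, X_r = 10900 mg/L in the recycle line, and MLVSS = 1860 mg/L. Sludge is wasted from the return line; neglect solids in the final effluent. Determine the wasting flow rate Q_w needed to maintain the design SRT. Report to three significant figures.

Q_w = (V·X)/(θ_c X_r) = 63.10 × 1860 / (6.11 × 10900) = 1.762 m³/d.

Q_w ≈ 1.76 m³/d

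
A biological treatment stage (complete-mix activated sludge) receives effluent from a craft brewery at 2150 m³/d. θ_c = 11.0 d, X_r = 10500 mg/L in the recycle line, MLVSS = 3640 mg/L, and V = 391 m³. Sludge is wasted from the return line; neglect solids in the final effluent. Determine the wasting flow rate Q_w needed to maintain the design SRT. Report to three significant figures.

θ_c = V·X/(Q_w·X_r) when wasting from the recycle, so Q_w = V·X/(θ_c·X_r) = 391.0 × 3640 / (11.0 × 10500) = 12.32 m³/d.

Q_w ≈ 12.3 m³/d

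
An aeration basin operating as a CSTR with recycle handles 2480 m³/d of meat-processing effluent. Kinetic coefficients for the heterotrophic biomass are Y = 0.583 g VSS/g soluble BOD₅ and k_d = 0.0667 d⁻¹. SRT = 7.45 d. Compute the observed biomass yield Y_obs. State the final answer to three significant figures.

Correct the yield for decay: Y_obs = Y/(1 + k_d θ_c) = 0.583 / (1 + 0.0667 × 7.45) = 0.583 / 1.497 = 0.3895.

Y_obs ≈ 0.389 g VSS/g soluble BOD₅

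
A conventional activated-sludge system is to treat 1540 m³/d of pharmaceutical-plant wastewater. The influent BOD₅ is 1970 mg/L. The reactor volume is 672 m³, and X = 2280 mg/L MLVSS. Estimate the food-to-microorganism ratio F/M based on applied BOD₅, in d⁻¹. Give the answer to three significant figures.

F/M ≈ 1.98 d⁻¹

F/M = Q·S₀ / (V·X) = 1540 × 1970 / (672.0 × 2280) = 1.980 g BOD₅·(g VSS·d)⁻¹.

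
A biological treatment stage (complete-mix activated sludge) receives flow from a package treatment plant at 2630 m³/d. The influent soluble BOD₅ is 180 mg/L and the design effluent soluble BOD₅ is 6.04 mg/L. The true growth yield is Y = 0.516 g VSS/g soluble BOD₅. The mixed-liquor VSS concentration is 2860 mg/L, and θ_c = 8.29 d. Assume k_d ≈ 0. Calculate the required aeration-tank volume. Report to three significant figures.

Biomass mass balance (decay neglected): V·X = Y·Q·(S₀ − S)·θ_c, so V = 0.516 × 2630 × (180 − 6.04) × 8.29 / 2860 = 684.3 m³.

V ≈ 684 m³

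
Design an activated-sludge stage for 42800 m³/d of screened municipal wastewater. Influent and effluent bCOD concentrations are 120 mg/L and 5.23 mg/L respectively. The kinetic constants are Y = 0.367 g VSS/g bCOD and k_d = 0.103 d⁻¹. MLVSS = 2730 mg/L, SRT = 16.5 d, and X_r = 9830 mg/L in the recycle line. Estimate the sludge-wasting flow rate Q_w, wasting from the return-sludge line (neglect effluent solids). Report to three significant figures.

Q_w ≈ 67.9 m³/d

Rearranging the biomass balance for a CMAS with decay, V = Y·Q·ΔS·θ_c / [X·(1+k_d θ_c)] = 0.367 × 42800 × (120 − 5.23) × 16.5 / [2730 × (1 + 0.103 × 16.5)] = 2.97×10^7 / 7370 = 4036 m³.
θ_c = V·X/(Q_w·X_r) when wasting from the recycle, so Q_w = V·X/(θ_c·X_r) = 4036 × 2730 / (16.5 × 9830) = 67.94 m³/d.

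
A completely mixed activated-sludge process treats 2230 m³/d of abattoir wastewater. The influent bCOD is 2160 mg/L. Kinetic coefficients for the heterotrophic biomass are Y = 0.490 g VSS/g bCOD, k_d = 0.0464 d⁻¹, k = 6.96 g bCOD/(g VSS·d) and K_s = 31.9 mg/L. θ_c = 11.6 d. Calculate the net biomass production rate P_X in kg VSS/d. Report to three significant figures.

Effluent substrate depends only on kinetics and SRT: S = K_s(1 + k_d θ_c) / [θ_c(Yk − k_d) − 1] = 31.9 × (1 + 0.0464 × 11.6) / [11.6 × (0.490 × 6.96 − 0.0464) − 1] = 49.07 / 38.02 = 1.291 mg/L.
Y_obs = Y / (1 + k_d θ_c) = 0.490 / (1 + 0.0464 × 11.6) = 0.490 / 1.538 = 0.3185.
Q·(S₀ − S) = 2230 × (2160 − 1.29) × 10⁻³ = 4814 kg/d removed.
Biomass produced: P_X = Y_obs·Q·ΔS = 0.3185 × 4814 ≈ 1533 kg VSS/d.

P_X ≈ 1530 kg VSS/d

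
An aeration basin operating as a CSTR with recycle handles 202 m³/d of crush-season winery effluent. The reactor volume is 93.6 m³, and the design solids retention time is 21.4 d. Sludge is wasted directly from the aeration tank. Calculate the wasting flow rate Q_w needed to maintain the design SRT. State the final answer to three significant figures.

With mixed-liquor wasting, θ_c = V/Q_w, so Q_w = V/θ_c = 93.60/21.4 = 4.374 m³/d.

Q_w ≈ 4.37 m³/d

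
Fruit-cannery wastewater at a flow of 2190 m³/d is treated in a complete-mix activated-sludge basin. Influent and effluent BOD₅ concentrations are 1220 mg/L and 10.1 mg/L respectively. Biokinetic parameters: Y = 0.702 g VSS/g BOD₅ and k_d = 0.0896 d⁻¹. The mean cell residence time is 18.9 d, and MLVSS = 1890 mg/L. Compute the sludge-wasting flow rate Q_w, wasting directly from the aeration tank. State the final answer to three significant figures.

Q_w ≈ 365 m³/d

Steady-state biomass mass balance: V·X·(1 + k_d·θ_c) = Y·Q·(S₀ − S)·θ_c, so V = 0.702 × 2190 × (1220 − 10.1) × 18.9 / [1890 × (1 + 0.0896 × 18.9)] = 3.52×10^7 / 5091 = 6906 m³.
With mixed-liquor wasting, θ_c = V/Q_w, so Q_w = V/θ_c = 6906/18.9 = 365.4 m³/d.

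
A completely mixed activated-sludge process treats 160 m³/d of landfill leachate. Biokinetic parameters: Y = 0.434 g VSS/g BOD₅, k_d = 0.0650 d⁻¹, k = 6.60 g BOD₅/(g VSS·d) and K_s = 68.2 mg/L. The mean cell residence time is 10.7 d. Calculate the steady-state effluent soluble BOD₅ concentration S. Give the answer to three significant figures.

S ≈ 3.99 mg/L

From the Monod/SRT balance for a CMAS, S = K_s·(1+k_d θ_c)/[θ_c·(Y k − k_d) − 1] = 68.2 × (1 + 0.0650 × 10.7) / [10.7 × (0.434 × 6.60 − 0.0650) − 1] = 115.6 / 28.95 = 3.994 mg/L.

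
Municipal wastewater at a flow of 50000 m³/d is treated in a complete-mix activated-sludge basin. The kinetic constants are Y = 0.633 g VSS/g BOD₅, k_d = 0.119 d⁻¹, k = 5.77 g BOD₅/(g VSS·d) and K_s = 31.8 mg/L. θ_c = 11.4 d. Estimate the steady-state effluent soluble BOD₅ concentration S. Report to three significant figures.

S ≈ 1.91 mg/L

For a completely mixed reactor with recycle the Lawrence–McCarty relation gives S = K_s·(1 + k_d·θ_c) / [θ_c·(Y·k − k_d) − 1] = 31.8 × (1 + 0.119 × 11.4) / [11.4 × (0.633 × 5.77 − 0.119) − 1] = 74.94 / 39.28 = 1.908 mg/L.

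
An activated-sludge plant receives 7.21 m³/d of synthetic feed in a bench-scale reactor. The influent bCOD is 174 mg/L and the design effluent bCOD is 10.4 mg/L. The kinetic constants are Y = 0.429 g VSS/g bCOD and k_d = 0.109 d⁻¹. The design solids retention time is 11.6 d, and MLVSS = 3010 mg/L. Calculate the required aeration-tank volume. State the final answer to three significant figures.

From the SRT design equation V = Y Q (S₀−S) θ_c / [X (1 + k_d θ_c)] = 0.429 × 7.21 × (174 − 10.4) × 11.6 / [3010 × (1 + 0.109 × 11.6)] = 5.87×10^3 / 6816 = 0.8612 m³.

V ≈ 0.861 m³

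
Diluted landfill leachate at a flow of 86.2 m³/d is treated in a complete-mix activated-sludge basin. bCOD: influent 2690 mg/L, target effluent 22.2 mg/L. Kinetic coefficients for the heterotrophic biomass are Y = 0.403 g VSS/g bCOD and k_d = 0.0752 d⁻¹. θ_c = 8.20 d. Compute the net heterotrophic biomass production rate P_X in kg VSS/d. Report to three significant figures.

The observed yield is Y_obs = Y/(1 + k_d·θ_c) = 0.403 / (1 + 0.0752 × 8.20) = 0.403 / 1.617 = 0.2493 g VSS per g bCOD removed.
Mass of bCOD removed per day: Q(S₀ − S) = 86.2 × 2668 g/m³ = 230.0 kg/d.
P_X = Y_obs · Q(S₀ − S) = 0.2493 × 230.0 = 57.33 kg VSS/d.

P_X ≈ 57.3 kg VSS/d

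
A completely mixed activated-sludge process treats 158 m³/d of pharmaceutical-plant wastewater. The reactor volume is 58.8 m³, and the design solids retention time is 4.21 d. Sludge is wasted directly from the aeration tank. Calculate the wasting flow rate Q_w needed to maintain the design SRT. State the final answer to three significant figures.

Q_w ≈ 14.0 m³/d

With mixed-liquor wasting, θ_c = V/Q_w, so Q_w = V/θ_c = 58.80/4.21 = 13.97 m³/d.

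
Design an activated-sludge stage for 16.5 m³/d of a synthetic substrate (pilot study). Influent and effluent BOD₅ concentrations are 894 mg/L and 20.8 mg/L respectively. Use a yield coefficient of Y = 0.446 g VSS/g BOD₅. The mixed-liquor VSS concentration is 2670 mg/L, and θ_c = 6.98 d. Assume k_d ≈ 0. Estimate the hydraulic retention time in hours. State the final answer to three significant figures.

τ ≈ 24.4 h

Biomass mass balance (decay neglected): V·X = Y·Q·(S₀ − S)·θ_c, so V = 0.446 × 16.5 × (894 − 20.8) × 6.98 / 2670 = 16.80 m³.
τ = V/Q = 16.80/16.5 = 1.018 d, or 24.43 h.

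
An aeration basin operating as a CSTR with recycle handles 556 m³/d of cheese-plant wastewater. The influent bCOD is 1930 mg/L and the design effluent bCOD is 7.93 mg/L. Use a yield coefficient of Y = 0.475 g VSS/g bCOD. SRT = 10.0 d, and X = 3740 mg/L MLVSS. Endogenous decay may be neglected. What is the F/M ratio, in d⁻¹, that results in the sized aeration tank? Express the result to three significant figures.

F/M ≈ 0.211 d⁻¹

With k_d = 0 the design equation reduces to V = Y Q (S₀−S) θ_c / X = 0.475 × 556 × (1930 − 7.93) × 10.0 / 3740 = 1357 m³.
F/M = Q·S₀ / (V·X) = 556 × 1930 / (1357 × 3740) = 0.2114 g bCOD·(g VSS·d)⁻¹.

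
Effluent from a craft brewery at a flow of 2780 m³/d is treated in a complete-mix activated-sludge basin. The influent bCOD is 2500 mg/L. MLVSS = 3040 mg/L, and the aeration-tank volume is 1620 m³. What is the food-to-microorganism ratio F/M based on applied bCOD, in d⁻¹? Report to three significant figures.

F/M ≈ 1.41 d⁻¹

Food-to-microorganism ratio F/M = Q S₀ / (V X) = 2780 × 2500 / (1620 × 3040) = 1.411 d⁻¹.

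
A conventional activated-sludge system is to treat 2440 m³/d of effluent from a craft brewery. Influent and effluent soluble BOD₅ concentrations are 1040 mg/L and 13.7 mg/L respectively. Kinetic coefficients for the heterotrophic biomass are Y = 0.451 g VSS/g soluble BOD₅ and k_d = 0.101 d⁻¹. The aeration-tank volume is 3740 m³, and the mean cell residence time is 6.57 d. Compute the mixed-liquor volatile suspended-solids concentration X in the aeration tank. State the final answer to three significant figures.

X = Y·Q·ΔS·θ_c / [V·(1 + k_d θ_c)] = 0.451 × 2440 × (1040 − 13.7) × 6.57 / [3740 × (1 + 0.101 × 6.57)] = 1193 mg/L.

X ≈ 1190 mg/L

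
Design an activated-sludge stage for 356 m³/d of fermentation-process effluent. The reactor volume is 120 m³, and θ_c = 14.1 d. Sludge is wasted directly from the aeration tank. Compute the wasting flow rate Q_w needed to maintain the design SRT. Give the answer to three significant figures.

Q_w ≈ 8.51 m³/d

With mixed-liquor wasting, θ_c = V/Q_w, so Q_w = V/θ_c = 120.0/14.1 = 8.511 m³/d.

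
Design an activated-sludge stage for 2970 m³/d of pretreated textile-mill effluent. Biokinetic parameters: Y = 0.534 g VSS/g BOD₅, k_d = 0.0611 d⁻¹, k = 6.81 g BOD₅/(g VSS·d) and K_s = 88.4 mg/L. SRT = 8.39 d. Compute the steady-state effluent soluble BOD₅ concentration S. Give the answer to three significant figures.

Effluent substrate depends only on kinetics and SRT: S = K_s(1 + k_d θ_c) / [θ_c(Yk − k_d) − 1] = 88.4 × (1 + 0.0611 × 8.39) / [8.39 × (0.534 × 6.81 − 0.0611) − 1] = 133.7 / 29.00 = 4.611 mg/L.

S ≈ 4.61 mg/L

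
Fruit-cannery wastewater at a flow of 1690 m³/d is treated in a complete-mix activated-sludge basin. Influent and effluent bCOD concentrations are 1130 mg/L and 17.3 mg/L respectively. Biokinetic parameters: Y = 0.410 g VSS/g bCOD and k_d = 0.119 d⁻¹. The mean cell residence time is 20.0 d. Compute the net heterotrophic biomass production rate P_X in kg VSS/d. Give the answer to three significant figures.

Correct the yield for decay: Y_obs = Y/(1 + k_d θ_c) = 0.410 / (1 + 0.119 × 20.0) = 0.410 / 3.380 = 0.1213.
Mass of bCOD removed per day: Q(S₀ − S) = 1690 × 1113 g/m³ = 1880 kg/d.
Net biomass production P_X = Y_obs × Q·(S₀ − S) = 0.1213 × 1880 = 228.1 kg VSS/d.

P_X ≈ 228 kg VSS/d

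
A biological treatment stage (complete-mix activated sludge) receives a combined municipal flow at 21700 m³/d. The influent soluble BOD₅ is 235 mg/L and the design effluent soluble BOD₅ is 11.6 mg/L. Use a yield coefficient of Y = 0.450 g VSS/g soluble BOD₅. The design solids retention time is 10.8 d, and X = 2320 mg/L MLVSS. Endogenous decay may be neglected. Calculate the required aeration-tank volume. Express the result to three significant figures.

With k_d = 0 the design equation reduces to V = Y Q (S₀−S) θ_c / X = 0.450 × 21700 × (235 − 11.6) × 10.8 / 2320 = 10155 m³.

V ≈ 10200 m³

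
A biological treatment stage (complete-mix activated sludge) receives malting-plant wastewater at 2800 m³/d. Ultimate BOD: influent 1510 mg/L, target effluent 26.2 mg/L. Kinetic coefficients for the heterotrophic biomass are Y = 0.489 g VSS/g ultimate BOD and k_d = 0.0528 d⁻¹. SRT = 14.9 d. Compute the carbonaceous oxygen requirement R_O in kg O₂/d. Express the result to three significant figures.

Correct the yield for decay: Y_obs = Y/(1 + k_d θ_c) = 0.489 / (1 + 0.0528 × 14.9) = 0.489 / 1.787 = 0.2737.
Q·(S₀ − S) = 2800 × (1510 − 26.2) × 10⁻³ = 4155 kg/d removed.
Net sludge production P_X = 0.2737 × 4155 = 1137 kg VSS/d.
R_O = Q·ΔS − 1.42 P_X = 4155 − 1615 = 2540 kg O₂/d.

R_O ≈ 2540 kg O₂/d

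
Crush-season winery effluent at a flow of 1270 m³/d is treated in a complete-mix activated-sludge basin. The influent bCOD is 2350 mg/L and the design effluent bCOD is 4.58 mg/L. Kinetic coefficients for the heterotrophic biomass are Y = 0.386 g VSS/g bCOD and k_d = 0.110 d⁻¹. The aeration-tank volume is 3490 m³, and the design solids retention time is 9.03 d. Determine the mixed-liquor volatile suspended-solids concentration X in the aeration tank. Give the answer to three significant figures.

X ≈ 1490 mg/L

X = Y·Q·ΔS·θ_c / [V·(1 + k_d θ_c)] = 0.386 × 1270 × (2350 − 4.58) × 9.03 / [3490 × (1 + 0.110 × 9.03)] = 1492 mg/L.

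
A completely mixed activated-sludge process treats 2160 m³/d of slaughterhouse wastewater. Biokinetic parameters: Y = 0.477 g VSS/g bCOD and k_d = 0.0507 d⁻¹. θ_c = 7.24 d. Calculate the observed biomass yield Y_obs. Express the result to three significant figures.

Y_obs = Y / (1 + k_d θ_c) = 0.477 / (1 + 0.0507 × 7.24) = 0.477 / 1.367 = 0.3489.

Y_obs ≈ 0.349 g VSS/g bCOD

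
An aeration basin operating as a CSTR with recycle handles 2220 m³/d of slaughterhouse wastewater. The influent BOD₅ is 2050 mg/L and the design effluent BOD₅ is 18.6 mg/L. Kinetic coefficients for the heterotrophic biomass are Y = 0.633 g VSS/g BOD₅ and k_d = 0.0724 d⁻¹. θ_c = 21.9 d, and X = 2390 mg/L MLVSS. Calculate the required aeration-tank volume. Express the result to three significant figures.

V ≈ 10100 m³

Steady-state biomass mass balance: V·X·(1 + k_d·θ_c) = Y·Q·(S₀ − S)·θ_c, so V = 0.633 × 2220 × (2050 − 18.6) × 21.9 / [2390 × (1 + 0.0724 × 21.9)] = 6.25×10^7 / 6179 = 10117 m³.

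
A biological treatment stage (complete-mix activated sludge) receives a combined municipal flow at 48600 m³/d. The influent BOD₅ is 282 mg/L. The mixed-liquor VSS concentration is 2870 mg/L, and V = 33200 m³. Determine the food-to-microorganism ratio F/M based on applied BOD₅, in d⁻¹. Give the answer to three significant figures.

Food-to-microorganism ratio F/M = Q S₀ / (V X) = 48600 × 282 / (33200 × 2870) = 0.1438 d⁻¹.

F/M ≈ 0.144 d⁻¹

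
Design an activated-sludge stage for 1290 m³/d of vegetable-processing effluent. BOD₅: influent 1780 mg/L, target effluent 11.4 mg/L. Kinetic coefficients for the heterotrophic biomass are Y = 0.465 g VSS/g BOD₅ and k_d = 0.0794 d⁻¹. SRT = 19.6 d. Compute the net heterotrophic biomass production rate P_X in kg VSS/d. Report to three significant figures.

The observed yield is Y_obs = Y/(1 + k_d·θ_c) = 0.465 / (1 + 0.0794 × 19.6) = 0.465 / 2.556 = 0.1819 g VSS per g BOD₅ removed.
Q·(S₀ − S) = 1290 × (1780 − 11.4) × 10⁻³ = 2281 kg/d removed.
Biomass produced: P_X = Y_obs·Q·ΔS = 0.1819 × 2281 ≈ 415.0 kg VSS/d.

P_X ≈ 415 kg VSS/d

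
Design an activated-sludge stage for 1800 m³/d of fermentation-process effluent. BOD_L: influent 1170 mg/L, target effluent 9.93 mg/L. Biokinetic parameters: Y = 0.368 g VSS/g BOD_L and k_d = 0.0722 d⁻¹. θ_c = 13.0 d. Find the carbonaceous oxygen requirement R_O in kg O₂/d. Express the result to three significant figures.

R_O ≈ 1530 kg O₂/d

Correct the yield for decay: Y_obs = Y/(1 + k_d θ_c) = 0.368 / (1 + 0.0722 × 13.0) = 0.368 / 1.939 = 0.1898.
Q·(S₀ − S) = 1800 × (1170 − 9.93) × 10⁻³ = 2088 kg/d removed.
Biomass synthesised: P_X = Y_obs × 2088 = 396.4 kg VSS/d.
Carbonaceous O₂ demand = substrate oxidised − cell-mass equivalent = 2088 − 1.42 × 396.4 = 1525 kg O₂/d.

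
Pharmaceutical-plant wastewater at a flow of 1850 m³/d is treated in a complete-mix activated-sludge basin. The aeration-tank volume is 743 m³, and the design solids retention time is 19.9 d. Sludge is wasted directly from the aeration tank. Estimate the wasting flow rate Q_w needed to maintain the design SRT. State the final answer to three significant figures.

Wasting from the aeration tank: Q_w = V / θ_c = 743.0 / 19.9 = 37.34 m³/d.

Q_w ≈ 37.3 m³/d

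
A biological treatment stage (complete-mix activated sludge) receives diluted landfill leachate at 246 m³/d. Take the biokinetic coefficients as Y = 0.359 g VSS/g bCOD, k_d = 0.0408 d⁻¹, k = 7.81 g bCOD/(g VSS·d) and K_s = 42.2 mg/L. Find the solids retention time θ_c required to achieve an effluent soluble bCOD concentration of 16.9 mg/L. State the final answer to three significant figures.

Specific growth rate at S = 16.9 mg/L: μ = YkS/(K_s+S) = 0.359·7.81·16.9/(42.2+16.9) = 0.8018 d⁻¹.
1/θ_c = 0.8018 − 0.0408 = 0.7610 d⁻¹, so θ_c = 1.314 d.

θ_c ≈ 1.31 d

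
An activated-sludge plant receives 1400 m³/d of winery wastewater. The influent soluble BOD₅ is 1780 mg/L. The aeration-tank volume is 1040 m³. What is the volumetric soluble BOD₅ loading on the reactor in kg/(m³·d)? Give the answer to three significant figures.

Volumetric loading L_v = Q·S₀ / V = 1400 × 1780 g/m³ / 1040 m³ = 2396 g/(m³·d) = 2.396 kg soluble BOD₅/(m³·d).

L_v ≈ 2.40 kg soluble BOD₅/(m³·d)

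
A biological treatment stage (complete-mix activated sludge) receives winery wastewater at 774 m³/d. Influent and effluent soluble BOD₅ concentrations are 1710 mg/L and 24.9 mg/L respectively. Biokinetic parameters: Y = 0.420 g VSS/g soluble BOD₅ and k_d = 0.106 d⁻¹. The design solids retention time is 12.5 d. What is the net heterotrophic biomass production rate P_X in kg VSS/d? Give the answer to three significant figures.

Observed yield with endogenous decay: Y_obs = Y / (1 + k_d·θ_c) = 0.420 / (1 + 0.106 × 12.5) = 0.420 / 2.325 = 0.1806 g VSS/g soluble BOD₅.
ΔS = 1710 − 24.9 = 1685 mg/L, so the substrate removal rate is 774 × 1685/1000 = 1304 kg soluble BOD₅/d.
Biomass produced: P_X = Y_obs·Q·ΔS = 0.1806 × 1304 ≈ 235.6 kg VSS/d.

P_X ≈ 236 kg VSS/d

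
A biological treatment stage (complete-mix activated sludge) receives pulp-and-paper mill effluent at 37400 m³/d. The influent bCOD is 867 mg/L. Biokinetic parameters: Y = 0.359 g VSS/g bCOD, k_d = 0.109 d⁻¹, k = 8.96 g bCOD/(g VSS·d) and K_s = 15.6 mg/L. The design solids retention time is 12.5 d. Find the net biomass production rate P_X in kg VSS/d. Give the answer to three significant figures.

P_X ≈ 4920 kg VSS/d

For a completely mixed reactor with recycle the Lawrence–McCarty relation gives S = K_s·(1 + k_d·θ_c) / [θ_c·(Y·k − k_d) − 1] = 15.6 × (1 + 0.109 × 12.5) / [12.5 × (0.359 × 8.96 − 0.109) − 1] = 36.85 / 37.85 = 0.9738 mg/L.
The observed yield is Y_obs = Y/(1 + k_d·θ_c) = 0.359 / (1 + 0.109 × 12.5) = 0.359 / 2.362 = 0.1520 g VSS per g bCOD removed.
Substrate removed = Q·(S₀ − S) = 37400 m³/d × (867 − 0.974) g/m³ = 3.24×10^7 g/d = 32389 kg/d.
Net biomass production P_X = Y_obs × Q·(S₀ − S) = 0.1520 × 32389 = 4922 kg VSS/d.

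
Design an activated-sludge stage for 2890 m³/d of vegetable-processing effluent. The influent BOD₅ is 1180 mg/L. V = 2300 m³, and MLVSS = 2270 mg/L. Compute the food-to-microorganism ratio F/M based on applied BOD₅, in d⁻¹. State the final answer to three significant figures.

F/M ≈ 0.653 d⁻¹

F/M = Q·S₀ / (V·X) = 2890 × 1180 / (2300 × 2270) = 0.6532 g BOD₅·(g VSS·d)⁻¹.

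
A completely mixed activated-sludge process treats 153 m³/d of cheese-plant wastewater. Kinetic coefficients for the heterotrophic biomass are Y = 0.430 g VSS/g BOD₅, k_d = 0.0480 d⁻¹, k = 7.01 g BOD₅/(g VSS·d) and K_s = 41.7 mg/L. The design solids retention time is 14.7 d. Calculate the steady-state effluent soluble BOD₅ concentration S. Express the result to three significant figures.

Effluent substrate depends only on kinetics and SRT: S = K_s(1 + k_d θ_c) / [θ_c(Yk − k_d) − 1] = 41.7 × (1 + 0.0480 × 14.7) / [14.7 × (0.430 × 7.01 − 0.0480) − 1] = 71.12 / 42.60 = 1.669 mg/L.

S ≈ 1.67 mg/L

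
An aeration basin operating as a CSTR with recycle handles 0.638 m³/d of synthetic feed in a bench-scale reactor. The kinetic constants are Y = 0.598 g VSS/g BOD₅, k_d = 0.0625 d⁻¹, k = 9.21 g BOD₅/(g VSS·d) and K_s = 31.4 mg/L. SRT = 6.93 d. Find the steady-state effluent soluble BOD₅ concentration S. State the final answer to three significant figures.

S ≈ 1.23 mg/L

Effluent substrate depends only on kinetics and SRT: S = K_s(1 + k_d θ_c) / [θ_c(Yk − k_d) − 1] = 31.4 × (1 + 0.0625 × 6.93) / [6.93 × (0.598 × 9.21 − 0.0625) − 1] = 45.00 / 36.73 = 1.225 mg/L.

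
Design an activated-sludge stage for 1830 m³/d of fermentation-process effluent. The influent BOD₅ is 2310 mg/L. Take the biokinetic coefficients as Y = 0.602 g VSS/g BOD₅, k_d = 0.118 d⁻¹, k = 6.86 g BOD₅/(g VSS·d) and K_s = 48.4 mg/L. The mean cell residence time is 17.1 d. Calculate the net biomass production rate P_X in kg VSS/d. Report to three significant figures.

P_X ≈ 842 kg VSS/d

For a completely mixed reactor with recycle the Lawrence–McCarty relation gives S = K_s·(1 + k_d·θ_c) / [θ_c·(Y·k − k_d) − 1] = 48.4 × (1 + 0.118 × 17.1) / [17.1 × (0.602 × 6.86 − 0.118) − 1] = 146.1 / 67.60 = 2.161 mg/L.
Observed yield with endogenous decay: Y_obs = Y / (1 + k_d·θ_c) = 0.602 / (1 + 0.118 × 17.1) = 0.602 / 3.018 = 0.1995 g VSS/g BOD₅.
Substrate removed = Q·(S₀ − S) = 1830 m³/d × (2310 − 2.16) g/m³ = 4.22×10^6 g/d = 4223 kg/d.
So the net sludge growth is P_X = 0.1995 × 4223 = 842.5 kg VSS/d.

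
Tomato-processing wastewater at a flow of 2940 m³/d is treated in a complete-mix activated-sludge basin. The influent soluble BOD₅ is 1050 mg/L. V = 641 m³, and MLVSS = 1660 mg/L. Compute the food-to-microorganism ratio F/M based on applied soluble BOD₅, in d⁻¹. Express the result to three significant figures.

F/M ≈ 2.90 d⁻¹

F/M = applied load / biomass = Q·S₀/(V·X) = 2940 × 1050 / (641.0 × 1660) = 2.901 d⁻¹.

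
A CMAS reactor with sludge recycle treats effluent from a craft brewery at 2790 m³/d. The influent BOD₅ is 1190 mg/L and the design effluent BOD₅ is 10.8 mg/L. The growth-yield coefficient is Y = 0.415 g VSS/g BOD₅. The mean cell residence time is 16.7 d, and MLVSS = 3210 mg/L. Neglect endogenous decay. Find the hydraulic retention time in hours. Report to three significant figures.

With k_d = 0 the design equation reduces to V = Y Q (S₀−S) θ_c / X = 0.415 × 2790 × (1190 − 10.8) × 16.7 / 3210 = 7103 m³.
HRT = V/Q = 7103 m³ / 2790 m³·d⁻¹ = 2.546 d × 24 = 61.10 h.

τ ≈ 61.1 h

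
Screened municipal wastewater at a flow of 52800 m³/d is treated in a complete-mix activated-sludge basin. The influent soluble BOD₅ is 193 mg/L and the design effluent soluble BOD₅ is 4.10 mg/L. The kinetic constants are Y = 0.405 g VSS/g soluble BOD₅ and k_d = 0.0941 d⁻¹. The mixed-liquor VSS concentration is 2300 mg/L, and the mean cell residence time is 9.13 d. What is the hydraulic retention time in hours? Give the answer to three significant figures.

τ ≈ 3.92 h

From the SRT design equation V = Y Q (S₀−S) θ_c / [X (1 + k_d θ_c)] = 0.405 × 52800 × (193 − 4.10) × 9.13 / [2300 × (1 + 0.0941 × 9.13)] = 3.69×10^7 / 4276 = 8625 m³.
HRT = V/Q = 8625 m³ / 52800 m³·d⁻¹ = 0.1634 d × 24 = 3.920 h.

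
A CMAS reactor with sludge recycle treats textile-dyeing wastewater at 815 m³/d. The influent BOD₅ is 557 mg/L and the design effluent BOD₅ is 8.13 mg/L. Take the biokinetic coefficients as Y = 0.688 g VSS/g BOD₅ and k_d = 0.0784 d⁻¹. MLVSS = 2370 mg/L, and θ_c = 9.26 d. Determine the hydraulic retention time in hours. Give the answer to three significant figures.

τ ≈ 20.5 h

Steady-state biomass mass balance: V·X·(1 + k_d·θ_c) = Y·Q·(S₀ − S)·θ_c, so V = 0.688 × 815 × (557 − 8.13) × 9.26 / [2370 × (1 + 0.0784 × 9.26)] = 2.85×10^6 / 4091 = 696.7 m³.
Hydraulic retention time τ = V/Q = 696.7 / 815 = 0.8548 d = 20.52 h.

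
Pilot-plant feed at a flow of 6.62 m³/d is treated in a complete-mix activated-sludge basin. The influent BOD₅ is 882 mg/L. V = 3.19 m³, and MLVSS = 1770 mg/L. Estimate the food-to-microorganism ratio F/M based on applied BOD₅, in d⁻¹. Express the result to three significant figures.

F/M = applied load / biomass = Q·S₀/(V·X) = 6.62 × 882 / (3.190 × 1770) = 1.034 d⁻¹.

F/M ≈ 1.03 d⁻¹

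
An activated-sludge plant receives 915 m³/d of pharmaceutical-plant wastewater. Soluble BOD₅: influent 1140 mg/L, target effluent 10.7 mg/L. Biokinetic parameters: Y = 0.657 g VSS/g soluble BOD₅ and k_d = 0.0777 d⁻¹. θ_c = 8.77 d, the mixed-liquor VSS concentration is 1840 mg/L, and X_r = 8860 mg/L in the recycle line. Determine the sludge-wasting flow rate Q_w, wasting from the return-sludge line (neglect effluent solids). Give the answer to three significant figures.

Rearranging the biomass balance for a CMAS with decay, V = Y·Q·ΔS·θ_c / [X·(1+k_d θ_c)] = 0.657 × 915 × (1140 − 10.7) × 8.77 / [1840 × (1 + 0.0777 × 8.77)] = 5.95×10^6 / 3094 = 1924 m³.
θ_c = V·X/(Q_w·X_r) when wasting from the recycle, so Q_w = V·X/(θ_c·X_r) = 1924 × 1840 / (8.77 × 8860) = 45.57 m³/d.

Q_w ≈ 45.6 m³/d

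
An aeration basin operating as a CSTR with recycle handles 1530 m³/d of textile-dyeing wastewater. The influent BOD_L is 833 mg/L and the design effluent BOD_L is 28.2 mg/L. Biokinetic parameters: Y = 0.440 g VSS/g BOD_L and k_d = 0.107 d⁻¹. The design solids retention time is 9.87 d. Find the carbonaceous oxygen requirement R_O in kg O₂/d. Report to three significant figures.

R_O ≈ 857 kg O₂/d

The observed yield is Y_obs = Y/(1 + k_d·θ_c) = 0.440 / (1 + 0.107 × 9.87) = 0.440 / 2.056 = 0.2140 g VSS per g BOD_L removed.
Q·(S₀ − S) = 1530 × (833 − 28.2) × 10⁻³ = 1231 kg/d removed.
Biomass synthesised: P_X = Y_obs × 1231 = 263.5 kg VSS/d.
R_O = Q·ΔS − 1.42 P_X = 1231 − 374.2 = 857.2 kg O₂/d.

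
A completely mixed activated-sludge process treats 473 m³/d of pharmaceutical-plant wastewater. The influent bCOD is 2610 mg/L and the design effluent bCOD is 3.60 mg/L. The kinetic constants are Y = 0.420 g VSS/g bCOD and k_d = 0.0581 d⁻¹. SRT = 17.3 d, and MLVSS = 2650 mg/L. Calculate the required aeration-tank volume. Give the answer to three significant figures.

V ≈ 1690 m³

Rearranging the biomass balance for a CMAS with decay, V = Y·Q·ΔS·θ_c / [X·(1+k_d θ_c)] = 0.420 × 473 × (2610 − 3.60) × 17.3 / [2650 × (1 + 0.0581 × 17.3)] = 8.96×10^6 / 5314 = 1686 m³.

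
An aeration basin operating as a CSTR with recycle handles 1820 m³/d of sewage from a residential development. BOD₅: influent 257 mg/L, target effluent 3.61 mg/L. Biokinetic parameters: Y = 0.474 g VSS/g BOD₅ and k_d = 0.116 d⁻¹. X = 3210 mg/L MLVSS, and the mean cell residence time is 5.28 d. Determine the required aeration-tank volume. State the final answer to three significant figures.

Steady-state biomass mass balance: V·X·(1 + k_d·θ_c) = Y·Q·(S₀ − S)·θ_c, so V = 0.474 × 1820 × (257 − 3.61) × 5.28 / [3210 × (1 + 0.116 × 5.28)] = 1.15×10^6 / 5176 = 223.0 m³.

V ≈ 223 m³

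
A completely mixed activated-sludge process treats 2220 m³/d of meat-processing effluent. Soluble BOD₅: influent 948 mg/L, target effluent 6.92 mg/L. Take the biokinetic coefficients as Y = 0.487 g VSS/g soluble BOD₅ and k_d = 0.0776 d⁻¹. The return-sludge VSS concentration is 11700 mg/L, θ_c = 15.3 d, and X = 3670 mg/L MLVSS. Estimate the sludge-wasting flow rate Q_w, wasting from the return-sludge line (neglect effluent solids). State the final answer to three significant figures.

Q_w ≈ 39.8 m³/d

Rearranging the biomass balance for a CMAS with decay, V = Y·Q·ΔS·θ_c / [X·(1+k_d θ_c)] = 0.487 × 2220 × (948 − 6.92) × 15.3 / [3670 × (1 + 0.0776 × 15.3)] = 1.56×10^7 / 8027 = 1939 m³.
Wasting from the return line (neglecting effluent solids): Q_w = V·X / (θ_c·X_r) = 1939 × 3670 / (15.3 × 11700) = 39.76 m³/d.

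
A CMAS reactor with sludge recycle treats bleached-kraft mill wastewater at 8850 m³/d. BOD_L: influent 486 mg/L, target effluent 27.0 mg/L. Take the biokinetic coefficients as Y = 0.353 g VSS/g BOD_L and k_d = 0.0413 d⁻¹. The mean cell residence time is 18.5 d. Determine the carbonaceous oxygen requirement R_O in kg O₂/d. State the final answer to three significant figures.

R_O ≈ 2910 kg O₂/d

The observed yield is Y_obs = Y/(1 + k_d·θ_c) = 0.353 / (1 + 0.0413 × 18.5) = 0.353 / 1.764 = 0.2001 g VSS per g BOD_L removed.
Mass of BOD_L removed per day: Q(S₀ − S) = 8850 × 459.0 g/m³ = 4062 kg/d.
P_X = Y_obs·Q·(S₀ − S) = 0.2001 × 4062 = 812.9 kg VSS/d.
R_O = Q·ΔS − 1.42 P_X = 4062 − 1154 = 2908 kg O₂/d.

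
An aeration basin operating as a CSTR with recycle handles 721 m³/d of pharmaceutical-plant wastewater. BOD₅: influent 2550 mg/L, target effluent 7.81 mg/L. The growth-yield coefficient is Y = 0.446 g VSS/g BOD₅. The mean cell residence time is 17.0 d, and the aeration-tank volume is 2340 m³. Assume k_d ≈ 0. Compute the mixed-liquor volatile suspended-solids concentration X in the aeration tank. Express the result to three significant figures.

X ≈ 5940 mg/L

From V·X = Y·Q·(S₀ − S)·θ_c (decay neglected): X = 0.446 × 721 × (2550 − 7.81) × 17.0 / 2340 = 5939 mg/L.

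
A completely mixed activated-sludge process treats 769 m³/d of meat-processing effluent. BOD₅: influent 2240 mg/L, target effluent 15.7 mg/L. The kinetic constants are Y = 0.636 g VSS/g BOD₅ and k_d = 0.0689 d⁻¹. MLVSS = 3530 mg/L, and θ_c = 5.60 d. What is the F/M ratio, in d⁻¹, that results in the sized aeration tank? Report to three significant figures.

F/M ≈ 0.392 d⁻¹

Steady-state biomass mass balance: V·X·(1 + k_d·θ_c) = Y·Q·(S₀ − S)·θ_c, so V = 0.636 × 769 × (2240 − 15.7) × 5.60 / [3530 × (1 + 0.0689 × 5.60)] = 6.09×10^6 / 4892 = 1245 m³.
F/M = Q·S₀ / (V·X) = 769 × 2240 / (1245 × 3530) = 0.3919 g BOD₅·(g VSS·d)⁻¹.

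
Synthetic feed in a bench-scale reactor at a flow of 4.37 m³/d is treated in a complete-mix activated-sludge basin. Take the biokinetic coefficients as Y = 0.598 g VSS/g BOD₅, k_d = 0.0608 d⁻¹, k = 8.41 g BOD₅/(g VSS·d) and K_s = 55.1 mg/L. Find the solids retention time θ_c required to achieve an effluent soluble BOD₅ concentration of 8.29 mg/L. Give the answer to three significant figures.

At the target effluent, Y k S/(K_s+S) = 0.598×8.41×8.29/63.39 = 0.6577 d⁻¹.
1/θ_c = 0.6577 − 0.0608 = 0.5969 d⁻¹, so θ_c = 1.675 d.

θ_c ≈ 1.68 d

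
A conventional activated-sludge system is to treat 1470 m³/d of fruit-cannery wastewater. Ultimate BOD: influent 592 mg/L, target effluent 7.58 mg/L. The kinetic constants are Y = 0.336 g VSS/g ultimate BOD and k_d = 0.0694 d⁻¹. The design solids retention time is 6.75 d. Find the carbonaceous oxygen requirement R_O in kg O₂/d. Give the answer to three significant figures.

Y_obs = Y / (1 + k_d θ_c) = 0.336 / (1 + 0.0694 × 6.75) = 0.336 / 1.468 = 0.2288.
Q·(S₀ − S) = 1470 × (592 − 7.58) × 10⁻³ = 859.1 kg/d removed.
Biomass synthesised: P_X = Y_obs × 859.1 = 196.6 kg VSS/d.
R_O = Q·ΔS − 1.42 P_X = 859.1 − 279.1 = 580.0 kg O₂/d.

R_O ≈ 580 kg O₂/d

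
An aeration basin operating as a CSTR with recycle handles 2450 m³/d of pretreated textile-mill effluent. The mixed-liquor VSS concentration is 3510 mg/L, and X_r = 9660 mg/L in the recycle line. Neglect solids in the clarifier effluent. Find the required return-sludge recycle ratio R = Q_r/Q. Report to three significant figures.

R ≈ 0.571

Mass balance around the secondary clarifier (neglecting effluent solids): R = X / (X_r − X) = 3510 / (9660 − 3510) = 0.5707.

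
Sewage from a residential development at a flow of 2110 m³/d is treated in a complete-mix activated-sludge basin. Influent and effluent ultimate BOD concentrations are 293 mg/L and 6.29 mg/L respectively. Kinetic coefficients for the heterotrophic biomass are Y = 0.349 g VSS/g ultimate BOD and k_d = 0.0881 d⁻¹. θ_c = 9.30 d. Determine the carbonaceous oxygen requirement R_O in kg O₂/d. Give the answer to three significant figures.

Correct the yield for decay: Y_obs = Y/(1 + k_d θ_c) = 0.349 / (1 + 0.0881 × 9.30) = 0.349 / 1.819 = 0.1918.
ΔS = 293 − 6.29 = 286.7 mg/L, so the substrate removal rate is 2110 × 286.7/1000 = 605.0 kg ultimate BOD/d.
Net sludge production P_X = 0.1918 × 605.0 = 116.0 kg VSS/d.
Carbonaceous O₂ demand = substrate oxidised − cell-mass equivalent = 605.0 − 1.42 × 116.0 = 440.2 kg O₂/d.

R_O ≈ 440 kg O₂/d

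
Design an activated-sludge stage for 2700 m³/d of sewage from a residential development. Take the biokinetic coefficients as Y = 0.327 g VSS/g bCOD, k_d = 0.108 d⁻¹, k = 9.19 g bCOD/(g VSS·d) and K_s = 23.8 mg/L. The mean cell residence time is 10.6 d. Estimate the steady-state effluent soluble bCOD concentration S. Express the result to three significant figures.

S ≈ 1.72 mg/L

From the Monod/SRT balance for a CMAS, S = K_s·(1+k_d θ_c)/[θ_c·(Y k − k_d) − 1] = 23.8 × (1 + 0.108 × 10.6) / [10.6 × (0.327 × 9.19 − 0.108) − 1] = 51.05 / 29.71 = 1.718 mg/L.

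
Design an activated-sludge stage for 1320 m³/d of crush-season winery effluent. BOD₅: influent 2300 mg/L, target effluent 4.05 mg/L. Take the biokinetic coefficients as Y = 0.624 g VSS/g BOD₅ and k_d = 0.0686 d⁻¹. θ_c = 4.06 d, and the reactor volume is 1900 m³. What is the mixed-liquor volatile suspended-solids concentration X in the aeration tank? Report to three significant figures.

X ≈ 3160 mg/L

Solving the biomass balance for X: X = Y Q (S₀−S) θ_c / [V (1+k_d θ_c)] = 0.624 × 1320 × (2300 − 4.05) × 4.06 / [1900 × (1 + 0.0686 × 4.06)] = 3161 mg/L.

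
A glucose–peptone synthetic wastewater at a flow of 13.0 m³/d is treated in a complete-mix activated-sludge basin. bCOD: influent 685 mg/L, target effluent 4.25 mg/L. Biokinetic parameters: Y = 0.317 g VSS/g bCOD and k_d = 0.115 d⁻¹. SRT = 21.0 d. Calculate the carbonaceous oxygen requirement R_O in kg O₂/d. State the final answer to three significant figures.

R_O ≈ 7.68 kg O₂/d

The observed yield is Y_obs = Y/(1 + k_d·θ_c) = 0.317 / (1 + 0.115 × 21.0) = 0.317 / 3.415 = 0.09283 g VSS per g bCOD removed.
ΔS = 685 − 4.25 = 680.8 mg/L, so the substrate removal rate is 13.0 × 680.8/1000 = 8.850 kg bCOD/d.
Biomass synthesised: P_X = Y_obs × 8.850 = 0.8215 kg VSS/d.
R_O = Q·(S₀ − S) − 1.42·P_X = 8.850 − 1.42 × 0.8215 = 7.683 kg O₂/d.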